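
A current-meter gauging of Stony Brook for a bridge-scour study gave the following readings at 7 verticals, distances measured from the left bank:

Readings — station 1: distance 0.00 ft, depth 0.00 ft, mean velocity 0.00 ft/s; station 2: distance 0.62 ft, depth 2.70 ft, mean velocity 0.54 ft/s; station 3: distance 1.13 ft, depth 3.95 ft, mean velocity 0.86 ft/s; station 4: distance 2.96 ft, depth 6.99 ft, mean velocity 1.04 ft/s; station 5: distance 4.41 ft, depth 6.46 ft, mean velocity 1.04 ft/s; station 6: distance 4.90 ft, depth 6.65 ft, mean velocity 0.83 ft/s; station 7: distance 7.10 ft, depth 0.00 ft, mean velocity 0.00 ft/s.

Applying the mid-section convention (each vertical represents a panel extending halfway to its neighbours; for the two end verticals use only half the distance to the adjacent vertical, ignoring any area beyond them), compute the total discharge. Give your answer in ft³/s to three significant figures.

30.7 ft³/s

w_2 = (1.13 − 0.00)/2 = 0.565 ft; q_2 = 0.54 × 2.70 × 0.565 = 0.8238 ft³/s
w_3 = (2.96 − 0.62)/2 = 1.17 ft; q_3 = 0.86 × 3.95 × 1.17 = 3.974 ft³/s
w_4 = (4.41 − 1.13)/2 = 1.64 ft; q_4 = 1.04 × 6.99 × 1.64 = 11.92 ft³/s
w_5 = (4.90 − 2.96)/2 = 0.97 ft; q_5 = 1.04 × 6.46 × 0.97 = 6.517 ft³/s
w_6 = (7.10 − 4.41)/2 = 1.345 ft; q_6 = 0.83 × 6.65 × 1.345 = 7.424 ft³/s
Stations 1, 7 contribute zero (depth or velocity is 0).
Q = Σ qᵢ = 30.66 ft³/s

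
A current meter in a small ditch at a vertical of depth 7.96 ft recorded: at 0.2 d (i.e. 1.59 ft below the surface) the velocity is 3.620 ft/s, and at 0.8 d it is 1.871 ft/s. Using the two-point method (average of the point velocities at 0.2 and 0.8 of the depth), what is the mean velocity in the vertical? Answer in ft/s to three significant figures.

2.75 ft/s

v̄ = (3.620 + 1.871) / 2 = 2.746 ft/s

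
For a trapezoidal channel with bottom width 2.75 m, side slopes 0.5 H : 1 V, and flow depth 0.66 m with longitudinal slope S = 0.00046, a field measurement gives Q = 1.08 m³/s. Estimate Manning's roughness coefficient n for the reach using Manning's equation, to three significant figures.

0.0248

A = (b + z·y)·y = (2.75 + 0.5×0.66)×0.66 = 2.033 m²
P = b + 2y√(1+z²) = 2.75 + 2×0.66×√(1+0.5²) = 4.226 m
R = A/P = 2.033/4.226 = 0.4810 m
n = (1/Q)·A·R^(2/3)·S^(1/2) = (1/1.08) × 2.033 × 0.6139 × 0.02145 = 0.02478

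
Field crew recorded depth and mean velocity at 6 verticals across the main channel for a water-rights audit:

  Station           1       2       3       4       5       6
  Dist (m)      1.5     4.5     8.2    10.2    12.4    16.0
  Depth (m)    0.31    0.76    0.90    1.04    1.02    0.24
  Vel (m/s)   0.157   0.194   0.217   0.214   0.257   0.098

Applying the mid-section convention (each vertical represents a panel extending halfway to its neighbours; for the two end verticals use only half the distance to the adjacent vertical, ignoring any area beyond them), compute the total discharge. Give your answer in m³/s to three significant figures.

2.39 m³/s

w_1 = (4.5 − 1.5)/2 = 1.5 m; q_1 = 0.157 × 0.31 × 1.5 = 0.07301 m³/s
w_2 = (8.2 − 1.5)/2 = 3.35 m; q_2 = 0.194 × 0.76 × 3.35 = 0.4939 m³/s
w_3 = (10.2 − 4.5)/2 = 2.85 m; q_3 = 0.217 × 0.90 × 2.85 = 0.5566 m³/s
w_4 = (12.4 − 8.2)/2 = 2.1 m; q_4 = 0.214 × 1.04 × 2.1 = 0.4674 m³/s
w_5 = (16.0 − 10.2)/2 = 2.9 m; q_5 = 0.257 × 1.02 × 2.9 = 0.7602 m³/s
w_6 = (16.0 − 12.4)/2 = 1.8 m; q_6 = 0.098 × 0.24 × 1.8 = 0.04234 m³/s
Q = Σ qᵢ = 2.393 m³/s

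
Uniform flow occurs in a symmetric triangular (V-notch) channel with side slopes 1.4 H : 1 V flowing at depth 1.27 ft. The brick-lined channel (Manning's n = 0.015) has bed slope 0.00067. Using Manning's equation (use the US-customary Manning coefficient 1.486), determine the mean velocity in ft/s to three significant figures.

1.65 ft/s

A = z·y² = 1.4×1.27² = 2.258 ft²
P = 2y√(1+z²) = 2×1.27×√(1+1.4²) = 4.370 ft
R = A/P = 2.258/4.370 = 0.5167 ft
Q = (1.486/n)·A·R^(2/3)·S^(1/2) = (1.486/0.015) × 2.258 × 0.5167^(2/3) × 0.00067^(1/2) = 3.729 ft³/s
V = Q/A = 3.729/2.258 = 1.651 ft/s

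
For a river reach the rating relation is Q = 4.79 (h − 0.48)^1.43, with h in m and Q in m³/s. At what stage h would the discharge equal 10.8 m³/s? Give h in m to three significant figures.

h − h₀ = (Q/C)^(1/b) = (10.8/4.79)^(1/1.43) = 1.766 m
h = 0.48 + 1.766 = 2.246 m

2.25 m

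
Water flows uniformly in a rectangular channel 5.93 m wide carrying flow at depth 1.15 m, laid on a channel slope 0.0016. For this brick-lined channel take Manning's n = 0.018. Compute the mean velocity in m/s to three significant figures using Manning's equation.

1.96 m/s

A = b·y = 5.93 × 1.15 = 6.820 m²
P = b + 2y = 5.93 + 2×1.15 = 8.230 m
R = A/P = 6.820/8.230 = 0.8286 m
Q = (1/n)·A·R^(2/3)·S^(1/2) = (1/0.018) × 6.820 × 0.8286^(2/3) × 0.0016^(1/2) = 13.37 m³/s
V = Q/A = 13.37/6.820 = 1.960 m/s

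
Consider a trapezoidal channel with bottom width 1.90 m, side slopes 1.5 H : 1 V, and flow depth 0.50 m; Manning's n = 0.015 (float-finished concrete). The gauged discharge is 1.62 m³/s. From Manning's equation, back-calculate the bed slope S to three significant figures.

A = (b + z·y)·y = (1.90 + 1.5×0.50)×0.50 = 1.325 m²
P = b + 2y√(1+z²) = 1.90 + 2×0.50×√(1+1.5²) = 3.703 m
R = A/P = 1.325/3.703 = 0.3578 m
S = (Q·n / (1·A·R^(2/3)))² = (1.62×0.015 / (1×1.325×0.5040))² = 0.001324

0.00132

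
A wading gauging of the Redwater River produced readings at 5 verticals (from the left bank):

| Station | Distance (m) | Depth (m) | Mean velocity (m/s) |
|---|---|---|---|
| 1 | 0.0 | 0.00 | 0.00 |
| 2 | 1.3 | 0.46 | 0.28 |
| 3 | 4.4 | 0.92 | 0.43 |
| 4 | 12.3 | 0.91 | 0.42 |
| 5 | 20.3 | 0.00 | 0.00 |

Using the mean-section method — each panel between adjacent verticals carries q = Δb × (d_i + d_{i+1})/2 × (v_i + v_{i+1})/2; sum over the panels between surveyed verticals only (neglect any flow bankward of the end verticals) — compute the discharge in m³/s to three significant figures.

Panel 1-2: Δb = 1.3 m, d̄ = (0.00+0.46)/2 = 0.23, v̄ = (0.00+0.28)/2 = 0.14 → q = 1.3×0.23×0.14 = 0.04186 m³/s
Panel 2-3: Δb = 3.1 m, d̄ = (0.46+0.92)/2 = 0.69, v̄ = (0.28+0.43)/2 = 0.355 → q = 3.1×0.69×0.355 = 0.7593 m³/s
Panel 3-4: Δb = 7.9 m, d̄ = (0.92+0.91)/2 = 0.915, v̄ = (0.43+0.42)/2 = 0.425 → q = 7.9×0.915×0.425 = 3.072 m³/s
Panel 4-5: Δb = 8 m, d̄ = (0.91+0.00)/2 = 0.455, v̄ = (0.42+0.00)/2 = 0.21 → q = 8×0.455×0.21 = 0.7644 m³/s
Q = Σ q = 4.638 m³/s

4.64 m³/s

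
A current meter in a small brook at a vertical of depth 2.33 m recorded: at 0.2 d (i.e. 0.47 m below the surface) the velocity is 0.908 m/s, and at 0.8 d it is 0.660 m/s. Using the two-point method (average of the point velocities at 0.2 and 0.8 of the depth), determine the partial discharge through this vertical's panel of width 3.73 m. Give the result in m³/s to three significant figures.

6.81 m³/s

v̄ = (0.908 + 0.660) / 2 = 0.7840 m/s
q = v̄ × d × w = 0.7840 × 2.33 × 3.73 = 6.814 m³/s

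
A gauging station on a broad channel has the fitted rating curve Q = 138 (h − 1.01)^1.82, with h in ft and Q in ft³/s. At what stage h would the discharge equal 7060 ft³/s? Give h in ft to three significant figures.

9.70 ft

h − h₀ = (Q/C)^(1/b) = (7060/138)^(1/1.82) = 8.689 ft
h = 1.01 + 8.689 = 9.699 ft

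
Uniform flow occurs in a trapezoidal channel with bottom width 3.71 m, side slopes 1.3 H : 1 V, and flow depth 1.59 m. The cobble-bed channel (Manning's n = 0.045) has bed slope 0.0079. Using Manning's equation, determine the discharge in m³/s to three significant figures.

18.5 m³/s

A = (b + z·y)·y = (3.71 + 1.3×1.59)×1.59 = 9.185 m²
P = b + 2y√(1+z²) = 3.71 + 2×1.59×√(1+1.3²) = 8.926 m
R = A/P = 9.185/8.926 = 1.029 m
Q = (1/n)·A·R^(2/3)·S^(1/2) = (1/0.045) × 9.185 × 1.029^(2/3) × 0.0079^(1/2) = 18.49 m³/s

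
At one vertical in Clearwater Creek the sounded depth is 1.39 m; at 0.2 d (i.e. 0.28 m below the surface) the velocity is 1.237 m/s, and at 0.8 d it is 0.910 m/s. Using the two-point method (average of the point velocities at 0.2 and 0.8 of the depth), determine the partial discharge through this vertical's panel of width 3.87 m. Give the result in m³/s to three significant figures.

5.77 m³/s

v̄ = (1.237 + 0.910) / 2 = 1.074 m/s
q = v̄ × d × w = 1.074 × 1.39 × 3.87 = 5.775 m³/s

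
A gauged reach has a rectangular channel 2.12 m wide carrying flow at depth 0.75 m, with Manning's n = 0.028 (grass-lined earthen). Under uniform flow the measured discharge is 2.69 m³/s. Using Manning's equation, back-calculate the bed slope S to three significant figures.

0.00672

A = b·y = 2.12 × 0.75 = 1.590 m²
P = b + 2y = 2.12 + 2×0.75 = 3.620 m
R = A/P = 1.590/3.620 = 0.4392 m
S = (Q·n / (1·A·R^(2/3)))² = (2.69×0.028 / (1×1.590×0.5778))² = 0.006721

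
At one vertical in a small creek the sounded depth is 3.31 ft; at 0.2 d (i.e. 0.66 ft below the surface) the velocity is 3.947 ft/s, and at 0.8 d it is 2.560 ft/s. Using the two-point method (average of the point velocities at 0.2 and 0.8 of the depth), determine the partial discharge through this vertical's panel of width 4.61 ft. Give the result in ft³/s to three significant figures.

v̄ = (3.947 + 2.560) / 2 = 3.254 ft/s
q = v̄ × d × w = 3.254 × 3.31 × 4.61 = 49.65 ft³/s

49.6 ft³/s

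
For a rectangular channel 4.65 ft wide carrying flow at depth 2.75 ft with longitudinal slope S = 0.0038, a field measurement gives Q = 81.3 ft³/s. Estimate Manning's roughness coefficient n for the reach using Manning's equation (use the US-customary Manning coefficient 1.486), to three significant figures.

A = b·y = 4.65 × 2.75 = 12.79 ft²
P = b + 2y = 4.65 + 2×2.75 = 10.15 ft
R = A/P = 12.79/10.15 = 1.260 ft
n = (1.486/Q)·A·R^(2/3)·S^(1/2) = (1.486/81.3) × 12.79 × 1.166 × 0.06164 = 0.01681

0.0168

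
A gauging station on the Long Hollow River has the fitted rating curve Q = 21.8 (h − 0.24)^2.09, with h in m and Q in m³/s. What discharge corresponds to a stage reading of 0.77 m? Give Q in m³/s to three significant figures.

5.78 m³/s

Q = 21.8 × (0.77 − 0.24)^2.09 = 21.8 × 0.53^2.09 = 5.784 m³/s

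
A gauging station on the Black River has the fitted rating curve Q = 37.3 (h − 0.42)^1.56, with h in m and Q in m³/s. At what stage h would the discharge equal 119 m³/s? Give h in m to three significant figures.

h − h₀ = (Q/C)^(1/b) = (119/37.3)^(1/1.56) = 2.104 m
h = 0.42 + 2.104 = 2.524 m

2.52 m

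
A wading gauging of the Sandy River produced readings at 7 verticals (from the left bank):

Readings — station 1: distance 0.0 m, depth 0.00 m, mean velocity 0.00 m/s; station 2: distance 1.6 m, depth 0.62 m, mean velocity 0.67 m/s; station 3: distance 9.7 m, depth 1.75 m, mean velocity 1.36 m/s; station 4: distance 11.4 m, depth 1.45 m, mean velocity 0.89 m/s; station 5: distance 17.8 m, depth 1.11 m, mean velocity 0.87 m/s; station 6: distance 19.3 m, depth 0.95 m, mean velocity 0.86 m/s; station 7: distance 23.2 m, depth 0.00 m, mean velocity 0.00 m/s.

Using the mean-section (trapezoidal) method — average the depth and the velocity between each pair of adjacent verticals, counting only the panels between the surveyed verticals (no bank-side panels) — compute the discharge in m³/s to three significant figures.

22.3 m³/s

Panel 1-2: Δb = 1.6 m, d̄ = (0.00+0.62)/2 = 0.31, v̄ = (0.00+0.67)/2 = 0.335 → q = 1.6×0.31×0.335 = 0.1662 m³/s
Panel 2-3: Δb = 8.1 m, d̄ = (0.62+1.75)/2 = 1.185, v̄ = (0.67+1.36)/2 = 1.015 → q = 8.1×1.185×1.015 = 9.742 m³/s
Panel 3-4: Δb = 1.7 m, d̄ = (1.75+1.45)/2 = 1.6, v̄ = (1.36+0.89)/2 = 1.125 → q = 1.7×1.6×1.125 = 3.060 m³/s
Panel 4-5: Δb = 6.4 m, d̄ = (1.45+1.11)/2 = 1.28, v̄ = (0.89+0.87)/2 = 0.88 → q = 6.4×1.28×0.88 = 7.209 m³/s
Panel 5-6: Δb = 1.5 m, d̄ = (1.11+0.95)/2 = 1.03, v̄ = (0.87+0.86)/2 = 0.865 → q = 1.5×1.03×0.865 = 1.336 m³/s
Panel 6-7: Δb = 3.9 m, d̄ = (0.95+0.00)/2 = 0.475, v̄ = (0.86+0.00)/2 = 0.43 → q = 3.9×0.475×0.43 = 0.7966 m³/s
Q = Σ q = 22.31 m³/s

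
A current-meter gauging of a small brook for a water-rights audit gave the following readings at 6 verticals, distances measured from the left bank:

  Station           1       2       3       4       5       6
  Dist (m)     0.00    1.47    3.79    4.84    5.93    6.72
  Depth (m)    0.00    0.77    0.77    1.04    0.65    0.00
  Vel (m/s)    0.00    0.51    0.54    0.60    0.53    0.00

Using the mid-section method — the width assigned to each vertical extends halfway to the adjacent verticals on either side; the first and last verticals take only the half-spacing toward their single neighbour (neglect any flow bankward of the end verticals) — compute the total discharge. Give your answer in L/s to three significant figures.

2440 L/s

w_2 = (3.79 − 0.00)/2 = 1.895 m; q_2 = 0.51 × 0.77 × 1.895 = 0.7442 m³/s
w_3 = (4.84 − 1.47)/2 = 1.685 m; q_3 = 0.54 × 0.77 × 1.685 = 0.7006 m³/s
w_4 = (5.93 − 3.79)/2 = 1.07 m; q_4 = 0.60 × 1.04 × 1.07 = 0.6677 m³/s
w_5 = (6.72 − 4.84)/2 = 0.94 m; q_5 = 0.53 × 0.65 × 0.94 = 0.3238 m³/s
Stations 1, 6 contribute zero (depth or velocity is 0).
Q = Σ qᵢ = 2.436 m³/s
= 2.436 × 1000 = 2436 L/s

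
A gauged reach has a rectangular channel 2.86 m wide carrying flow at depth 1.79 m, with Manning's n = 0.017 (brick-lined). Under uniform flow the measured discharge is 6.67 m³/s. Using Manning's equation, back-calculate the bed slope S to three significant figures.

A = b·y = 2.86 × 1.79 = 5.119 m²
P = b + 2y = 2.86 + 2×1.79 = 6.440 m
R = A/P = 5.119/6.440 = 0.7949 m
S = (Q·n / (1·A·R^(2/3)))² = (6.67×0.017 / (1×5.119×0.8581))² = 0.0006662

0.000666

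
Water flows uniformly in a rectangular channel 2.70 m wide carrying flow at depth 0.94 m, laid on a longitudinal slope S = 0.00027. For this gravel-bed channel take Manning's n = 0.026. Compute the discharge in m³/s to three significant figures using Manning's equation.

1.08 m³/s

A = b·y = 2.70 × 0.94 = 2.538 m²
P = b + 2y = 2.70 + 2×0.94 = 4.580 m
R = A/P = 2.538/4.580 = 0.5541 m
Q = (1/n)·A·R^(2/3)·S^(1/2) = (1/0.026) × 2.538 × 0.5541^(2/3) × 0.00027^(1/2) = 1.082 m³/s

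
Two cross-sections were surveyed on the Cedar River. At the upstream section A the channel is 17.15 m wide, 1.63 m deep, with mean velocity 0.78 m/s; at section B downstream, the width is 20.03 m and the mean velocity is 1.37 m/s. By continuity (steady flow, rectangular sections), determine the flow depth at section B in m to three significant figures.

Q = A₁V₁ = (17.15×1.63) × 0.78 = 21.80 m³/s
d₂ = Q/(b₂ V₂) = 21.80/(20.03×1.37) = 0.7946 m

0.795 m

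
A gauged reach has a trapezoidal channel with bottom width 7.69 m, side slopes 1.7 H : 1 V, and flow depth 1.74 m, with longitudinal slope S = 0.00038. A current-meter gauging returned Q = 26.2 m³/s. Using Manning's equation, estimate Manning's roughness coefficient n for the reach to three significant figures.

0.0162

A = (b + z·y)·y = (7.69 + 1.7×1.74)×1.74 = 18.53 m²
P = b + 2y√(1+z²) = 7.69 + 2×1.74×√(1+1.7²) = 14.55 m
R = A/P = 18.53/14.55 = 1.273 m
n = (1/Q)·A·R^(2/3)·S^(1/2) = (1/26.2) × 18.53 × 1.175 × 0.01949 = 0.01619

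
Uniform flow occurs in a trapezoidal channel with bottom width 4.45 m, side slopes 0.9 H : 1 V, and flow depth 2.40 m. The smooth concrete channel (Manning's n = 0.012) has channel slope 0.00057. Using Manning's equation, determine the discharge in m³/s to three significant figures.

40.5 m³/s

A = (b + z·y)·y = (4.45 + 0.9×2.40)×2.40 = 15.86 m²
P = b + 2y√(1+z²) = 4.45 + 2×2.40×√(1+0.9²) = 10.91 m
R = A/P = 15.86/10.91 = 1.454 m
Q = (1/n)·A·R^(2/3)·S^(1/2) = (1/0.012) × 15.86 × 1.454^(2/3) × 0.00057^(1/2) = 40.52 m³/s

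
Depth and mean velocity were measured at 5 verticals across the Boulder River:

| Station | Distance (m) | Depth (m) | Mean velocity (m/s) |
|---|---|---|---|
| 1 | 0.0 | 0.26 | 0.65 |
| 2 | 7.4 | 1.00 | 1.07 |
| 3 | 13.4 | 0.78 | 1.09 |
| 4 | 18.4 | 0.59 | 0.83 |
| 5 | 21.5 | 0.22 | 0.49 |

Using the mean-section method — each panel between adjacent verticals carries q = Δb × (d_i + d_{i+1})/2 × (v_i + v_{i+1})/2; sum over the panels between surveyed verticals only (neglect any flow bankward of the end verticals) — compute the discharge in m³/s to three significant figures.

13.9 m³/s

Panel 1-2: Δb = 7.4 m, d̄ = (0.26+1.00)/2 = 0.63, v̄ = (0.65+1.07)/2 = 0.86 → q = 7.4×0.63×0.86 = 4.009 m³/s
Panel 2-3: Δb = 6 m, d̄ = (1.00+0.78)/2 = 0.89, v̄ = (1.07+1.09)/2 = 1.08 → q = 6×0.89×1.08 = 5.767 m³/s
Panel 3-4: Δb = 5 m, d̄ = (0.78+0.59)/2 = 0.685, v̄ = (1.09+0.83)/2 = 0.96 → q = 5×0.685×0.96 = 3.288 m³/s
Panel 4-5: Δb = 3.1 m, d̄ = (0.59+0.22)/2 = 0.405, v̄ = (0.83+0.49)/2 = 0.66 → q = 3.1×0.405×0.66 = 0.8286 m³/s
Q = Σ q = 13.89 m³/s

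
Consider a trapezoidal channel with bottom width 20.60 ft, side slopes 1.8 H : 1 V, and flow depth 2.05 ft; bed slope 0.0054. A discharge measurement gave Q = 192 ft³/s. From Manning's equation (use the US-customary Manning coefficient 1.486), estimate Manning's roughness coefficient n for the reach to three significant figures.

0.0406

A = (b + z·y)·y = (20.60 + 1.8×2.05)×2.05 = 49.79 ft²
P = b + 2y√(1+z²) = 20.60 + 2×2.05×√(1+1.8²) = 29.04 ft
R = A/P = 49.79/29.04 = 1.715 ft
n = (1.486/Q)·A·R^(2/3)·S^(1/2) = (1.486/192) × 49.79 × 1.433 × 0.07348 = 0.04057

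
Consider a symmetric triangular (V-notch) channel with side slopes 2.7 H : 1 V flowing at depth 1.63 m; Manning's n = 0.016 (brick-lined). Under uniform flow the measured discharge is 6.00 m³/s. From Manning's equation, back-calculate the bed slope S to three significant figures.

A = z·y² = 2.7×1.63² = 7.174 m²
P = 2y√(1+z²) = 2×1.63×√(1+2.7²) = 9.386 m
R = A/P = 7.174/9.386 = 0.7643 m
S = (Q·n / (1·A·R^(2/3)))² = (6.00×0.016 / (1×7.174×0.8359))² = 0.0002563

0.000256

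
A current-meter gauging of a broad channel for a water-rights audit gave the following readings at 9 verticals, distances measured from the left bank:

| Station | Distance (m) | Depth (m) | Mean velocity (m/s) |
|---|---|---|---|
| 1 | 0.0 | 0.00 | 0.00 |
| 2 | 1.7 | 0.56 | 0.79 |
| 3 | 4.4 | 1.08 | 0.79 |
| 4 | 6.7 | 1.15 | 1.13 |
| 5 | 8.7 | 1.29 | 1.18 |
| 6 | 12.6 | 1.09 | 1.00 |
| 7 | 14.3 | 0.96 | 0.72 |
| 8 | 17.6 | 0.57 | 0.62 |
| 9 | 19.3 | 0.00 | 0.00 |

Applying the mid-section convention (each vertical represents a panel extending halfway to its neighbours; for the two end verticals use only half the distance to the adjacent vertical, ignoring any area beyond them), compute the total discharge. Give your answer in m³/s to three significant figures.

w_2 = (4.4 − 0.0)/2 = 2.2 m; q_2 = 0.79 × 0.56 × 2.2 = 0.9733 m³/s
w_3 = (6.7 − 1.7)/2 = 2.5 m; q_3 = 0.79 × 1.08 × 2.5 = 2.133 m³/s
w_4 = (8.7 − 4.4)/2 = 2.15 m; q_4 = 1.13 × 1.15 × 2.15 = 2.794 m³/s
w_5 = (12.6 − 6.7)/2 = 2.95 m; q_5 = 1.18 × 1.29 × 2.95 = 4.490 m³/s
w_6 = (14.3 − 8.7)/2 = 2.8 m; q_6 = 1.00 × 1.09 × 2.8 = 3.052 m³/s
w_7 = (17.6 − 12.6)/2 = 2.5 m; q_7 = 0.72 × 0.96 × 2.5 = 1.728 m³/s
w_8 = (19.3 − 14.3)/2 = 2.5 m; q_8 = 0.62 × 0.57 × 2.5 = 0.8835 m³/s
Stations 1, 9 contribute zero (depth or velocity is 0).
Q = Σ qᵢ = 16.05 m³/s

16.1 m³/s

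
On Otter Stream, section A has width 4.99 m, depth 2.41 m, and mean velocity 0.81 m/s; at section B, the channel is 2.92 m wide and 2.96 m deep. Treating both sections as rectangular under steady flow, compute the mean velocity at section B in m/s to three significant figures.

1.13 m/s

Q = A₁V₁ = (4.99×2.41) × 0.81 = 9.741 m³/s
A₂ = 2.92 × 2.96 = 8.643 m²
V₂ = Q/A₂ = 9.741/8.643 = 1.127 m/s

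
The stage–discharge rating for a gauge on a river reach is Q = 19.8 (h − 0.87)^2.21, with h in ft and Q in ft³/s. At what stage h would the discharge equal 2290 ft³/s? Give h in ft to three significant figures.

9.45 ft

h − h₀ = (Q/C)^(1/b) = (2290/19.8)^(1/2.21) = 8.581 ft
h = 0.87 + 8.581 = 9.451 ft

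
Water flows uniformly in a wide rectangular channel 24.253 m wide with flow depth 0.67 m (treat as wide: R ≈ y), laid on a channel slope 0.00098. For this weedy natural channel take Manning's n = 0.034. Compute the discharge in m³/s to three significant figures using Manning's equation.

11.5 m³/s

A = b·y = 24.253 × 0.67 = 16.25 m²
Wide channel: R ≈ y = 0.67 m
Q = (1/n)·A·R^(2/3)·S^(1/2) = (1/0.034) × 16.25 × 0.6700^(2/3) × 0.00098^(1/2) = 11.46 m³/s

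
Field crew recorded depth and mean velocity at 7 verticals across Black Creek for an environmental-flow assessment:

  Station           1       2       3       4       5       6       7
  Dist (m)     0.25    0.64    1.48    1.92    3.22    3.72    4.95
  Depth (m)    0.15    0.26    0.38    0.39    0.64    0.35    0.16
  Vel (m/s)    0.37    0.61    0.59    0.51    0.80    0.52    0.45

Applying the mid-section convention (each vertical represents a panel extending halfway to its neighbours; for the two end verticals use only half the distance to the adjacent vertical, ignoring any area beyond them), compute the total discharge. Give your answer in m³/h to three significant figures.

3910 m³/h

w_1 = (0.64 − 0.25)/2 = 0.195 m; q_1 = 0.37 × 0.15 × 0.195 = 0.01082 m³/s
w_2 = (1.48 − 0.25)/2 = 0.615 m; q_2 = 0.61 × 0.26 × 0.615 = 0.09754 m³/s
w_3 = (1.92 − 0.64)/2 = 0.64 m; q_3 = 0.59 × 0.38 × 0.64 = 0.1435 m³/s
w_4 = (3.22 − 1.48)/2 = 0.87 m; q_4 = 0.51 × 0.39 × 0.87 = 0.1730 m³/s
w_5 = (3.72 − 1.92)/2 = 0.9 m; q_5 = 0.80 × 0.64 × 0.9 = 0.4608 m³/s
w_6 = (4.95 − 3.22)/2 = 0.865 m; q_6 = 0.52 × 0.35 × 0.865 = 0.1574 m³/s
w_7 = (4.95 − 3.72)/2 = 0.615 m; q_7 = 0.45 × 0.16 × 0.615 = 0.04428 m³/s
Q = Σ qᵢ = 1.087 m³/s
= 1.087 × 3600 = 3915 m³/h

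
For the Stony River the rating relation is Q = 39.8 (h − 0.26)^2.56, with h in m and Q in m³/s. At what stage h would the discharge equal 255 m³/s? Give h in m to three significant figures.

h − h₀ = (Q/C)^(1/b) = (255/39.8)^(1/2.56) = 2.066 m
h = 0.26 + 2.066 = 2.326 m

2.33 m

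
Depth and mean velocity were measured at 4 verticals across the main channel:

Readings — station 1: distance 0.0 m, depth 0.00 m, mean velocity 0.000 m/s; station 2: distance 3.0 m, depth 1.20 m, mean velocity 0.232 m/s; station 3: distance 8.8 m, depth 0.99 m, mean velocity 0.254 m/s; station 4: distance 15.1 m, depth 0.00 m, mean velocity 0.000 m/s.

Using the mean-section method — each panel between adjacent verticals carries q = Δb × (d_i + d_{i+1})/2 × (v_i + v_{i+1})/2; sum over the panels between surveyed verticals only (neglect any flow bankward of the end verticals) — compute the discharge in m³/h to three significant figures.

Panel 1-2: Δb = 3 m, d̄ = (0.00+1.20)/2 = 0.6, v̄ = (0.000+0.232)/2 = 0.116 → q = 3×0.6×0.116 = 0.2088 m³/s
Panel 2-3: Δb = 5.8 m, d̄ = (1.20+0.99)/2 = 1.095, v̄ = (0.232+0.254)/2 = 0.243 → q = 5.8×1.095×0.243 = 1.543 m³/s
Panel 3-4: Δb = 6.3 m, d̄ = (0.99+0.00)/2 = 0.495, v̄ = (0.254+0.000)/2 = 0.127 → q = 6.3×0.495×0.127 = 0.3960 m³/s
Q = Σ q = 2.148 m³/s
= 2.148 × 3600 = 7733 m³/h

7730 m³/h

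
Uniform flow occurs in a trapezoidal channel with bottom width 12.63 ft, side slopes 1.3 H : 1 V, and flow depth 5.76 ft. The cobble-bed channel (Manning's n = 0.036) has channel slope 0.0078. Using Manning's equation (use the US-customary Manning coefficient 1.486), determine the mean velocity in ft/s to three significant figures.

8.68 ft/s

A = (b + z·y)·y = (12.63 + 1.3×5.76)×5.76 = 115.9 ft²
P = b + 2y√(1+z²) = 12.63 + 2×5.76×√(1+1.3²) = 31.52 ft
R = A/P = 115.9/31.52 = 3.676 ft
Q = (1.486/n)·A·R^(2/3)·S^(1/2) = (1.486/0.036) × 115.9 × 3.676^(2/3) × 0.0078^(1/2) = 1006 ft³/s
V = Q/A = 1006/115.9 = 8.683 ft/s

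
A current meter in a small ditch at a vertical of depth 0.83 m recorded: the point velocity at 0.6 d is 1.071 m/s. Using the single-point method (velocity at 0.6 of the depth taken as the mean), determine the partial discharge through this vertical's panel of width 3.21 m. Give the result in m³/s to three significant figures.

v̄ = v₀.₆ = 1.071 m/s
q = v̄ × d × w = 1.071 × 0.83 × 3.21 = 2.853 m³/s

2.85 m³/s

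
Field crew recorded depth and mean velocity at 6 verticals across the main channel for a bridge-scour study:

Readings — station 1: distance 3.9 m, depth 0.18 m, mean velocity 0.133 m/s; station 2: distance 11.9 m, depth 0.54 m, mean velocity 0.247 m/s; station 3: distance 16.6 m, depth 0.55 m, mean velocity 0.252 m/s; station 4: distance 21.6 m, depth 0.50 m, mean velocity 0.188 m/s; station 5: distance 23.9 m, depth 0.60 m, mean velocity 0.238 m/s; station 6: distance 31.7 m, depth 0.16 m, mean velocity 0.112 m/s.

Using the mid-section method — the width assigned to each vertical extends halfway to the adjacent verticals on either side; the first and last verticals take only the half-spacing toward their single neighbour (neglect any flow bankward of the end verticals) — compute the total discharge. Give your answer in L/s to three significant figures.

w_1 = (11.9 − 3.9)/2 = 4 m; q_1 = 0.133 × 0.18 × 4 = 0.09576 m³/s
w_2 = (16.6 − 3.9)/2 = 6.35 m; q_2 = 0.247 × 0.54 × 6.35 = 0.8470 m³/s
w_3 = (21.6 − 11.9)/2 = 4.85 m; q_3 = 0.252 × 0.55 × 4.85 = 0.6722 m³/s
w_4 = (23.9 − 16.6)/2 = 3.65 m; q_4 = 0.188 × 0.50 × 3.65 = 0.3431 m³/s
w_5 = (31.7 − 21.6)/2 = 5.05 m; q_5 = 0.238 × 0.60 × 5.05 = 0.7211 m³/s
w_6 = (31.7 − 23.9)/2 = 3.9 m; q_6 = 0.112 × 0.16 × 3.9 = 0.06989 m³/s
Q = Σ qᵢ = 2.749 m³/s
= 2.749 × 1000 = 2749 L/s

2750 L/s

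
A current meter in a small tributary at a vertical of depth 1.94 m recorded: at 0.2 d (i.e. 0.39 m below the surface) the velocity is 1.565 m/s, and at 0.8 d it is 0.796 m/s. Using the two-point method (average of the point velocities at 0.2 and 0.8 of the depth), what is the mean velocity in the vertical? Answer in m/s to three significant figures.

1.18 m/s

v̄ = (1.565 + 0.796) / 2 = 1.181 m/s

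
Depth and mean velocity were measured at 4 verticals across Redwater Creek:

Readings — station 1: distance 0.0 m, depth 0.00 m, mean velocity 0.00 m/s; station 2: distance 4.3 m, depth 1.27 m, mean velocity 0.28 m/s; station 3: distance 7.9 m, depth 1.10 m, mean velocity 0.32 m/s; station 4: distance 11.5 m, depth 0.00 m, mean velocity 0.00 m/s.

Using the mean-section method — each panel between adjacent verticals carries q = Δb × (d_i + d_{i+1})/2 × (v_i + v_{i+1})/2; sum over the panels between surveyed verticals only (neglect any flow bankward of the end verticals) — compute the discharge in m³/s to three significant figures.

Panel 1-2: Δb = 4.3 m, d̄ = (0.00+1.27)/2 = 0.635, v̄ = (0.00+0.28)/2 = 0.14 → q = 4.3×0.635×0.14 = 0.3823 m³/s
Panel 2-3: Δb = 3.6 m, d̄ = (1.27+1.10)/2 = 1.185, v̄ = (0.28+0.32)/2 = 0.3 → q = 3.6×1.185×0.3 = 1.280 m³/s
Panel 3-4: Δb = 3.6 m, d̄ = (1.10+0.00)/2 = 0.55, v̄ = (0.32+0.00)/2 = 0.16 → q = 3.6×0.55×0.16 = 0.3168 m³/s
Q = Σ q = 1.979 m³/s

1.98 m³/s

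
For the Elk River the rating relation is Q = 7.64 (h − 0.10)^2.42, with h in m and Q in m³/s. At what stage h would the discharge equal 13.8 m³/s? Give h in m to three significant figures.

h − h₀ = (Q/C)^(1/b) = (13.8/7.64)^(1/2.42) = 1.277 m
h = 0.10 + 1.277 = 1.377 m

1.38 m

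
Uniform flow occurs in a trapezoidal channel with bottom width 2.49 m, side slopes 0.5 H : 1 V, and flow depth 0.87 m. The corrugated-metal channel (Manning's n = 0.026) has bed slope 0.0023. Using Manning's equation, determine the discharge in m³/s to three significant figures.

3.24 m³/s

A = (b + z·y)·y = (2.49 + 0.5×0.87)×0.87 = 2.545 m²
P = b + 2y√(1+z²) = 2.49 + 2×0.87×√(1+0.5²) = 4.435 m
R = A/P = 2.545/4.435 = 0.5737 m
Q = (1/n)·A·R^(2/3)·S^(1/2) = (1/0.026) × 2.545 × 0.5737^(2/3) × 0.0023^(1/2) = 3.241 m³/s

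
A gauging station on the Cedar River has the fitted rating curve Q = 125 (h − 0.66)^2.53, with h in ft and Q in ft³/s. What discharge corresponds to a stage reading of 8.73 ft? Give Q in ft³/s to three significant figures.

Q = 125 × (8.73 − 0.66)^2.53 = 125 × 8.07^2.53 = 24620 ft³/s

24600 ft³/s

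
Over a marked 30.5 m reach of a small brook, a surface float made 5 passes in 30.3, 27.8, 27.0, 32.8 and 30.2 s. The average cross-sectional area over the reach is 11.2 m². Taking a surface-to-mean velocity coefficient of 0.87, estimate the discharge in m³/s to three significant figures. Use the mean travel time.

10.0 m³/s

t̄ = (30.3 + 27.8 + 27.0 + 32.8 + 30.2) / 5 = 29.62 s
v_surface = L / t̄ = 30.5 / 29.62 = 1.030 m/s
v_mean = 0.87 × 1.030 = 0.8958 m/s
Q = A × v_mean = 11.2 × 0.8958 = 10.03 m³/s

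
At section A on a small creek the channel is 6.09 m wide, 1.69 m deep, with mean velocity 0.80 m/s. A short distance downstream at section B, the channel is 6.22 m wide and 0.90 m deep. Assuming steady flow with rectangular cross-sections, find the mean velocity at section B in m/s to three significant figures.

1.47 m/s

Q = A₁V₁ = (6.09×1.69) × 0.80 = 8.234 m³/s
A₂ = 6.22 × 0.90 = 5.598 m²
V₂ = Q/A₂ = 8.234/5.598 = 1.471 m/s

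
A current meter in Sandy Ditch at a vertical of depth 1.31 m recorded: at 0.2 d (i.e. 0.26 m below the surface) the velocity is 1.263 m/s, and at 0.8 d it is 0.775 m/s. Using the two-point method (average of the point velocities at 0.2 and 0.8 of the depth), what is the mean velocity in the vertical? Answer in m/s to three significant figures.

1.02 m/s

v̄ = (1.263 + 0.775) / 2 = 1.019 m/s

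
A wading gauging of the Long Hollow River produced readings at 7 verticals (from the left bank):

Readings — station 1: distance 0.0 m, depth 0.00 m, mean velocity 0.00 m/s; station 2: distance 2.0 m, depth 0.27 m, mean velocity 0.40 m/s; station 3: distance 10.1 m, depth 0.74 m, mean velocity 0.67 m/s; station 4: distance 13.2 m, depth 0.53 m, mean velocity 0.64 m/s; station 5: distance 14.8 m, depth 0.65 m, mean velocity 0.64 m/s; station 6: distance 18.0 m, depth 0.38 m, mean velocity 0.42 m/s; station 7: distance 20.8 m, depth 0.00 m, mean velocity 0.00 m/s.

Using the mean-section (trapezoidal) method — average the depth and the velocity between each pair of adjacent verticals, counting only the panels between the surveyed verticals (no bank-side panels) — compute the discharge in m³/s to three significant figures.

Panel 1-2: Δb = 2 m, d̄ = (0.00+0.27)/2 = 0.135, v̄ = (0.00+0.40)/2 = 0.2 → q = 2×0.135×0.2 = 0.05400 m³/s
Panel 2-3: Δb = 8.1 m, d̄ = (0.27+0.74)/2 = 0.505, v̄ = (0.40+0.67)/2 = 0.535 → q = 8.1×0.505×0.535 = 2.188 m³/s
Panel 3-4: Δb = 3.1 m, d̄ = (0.74+0.53)/2 = 0.635, v̄ = (0.67+0.64)/2 = 0.655 → q = 3.1×0.635×0.655 = 1.289 m³/s
Panel 4-5: Δb = 1.6 m, d̄ = (0.53+0.65)/2 = 0.59, v̄ = (0.64+0.64)/2 = 0.64 → q = 1.6×0.59×0.64 = 0.6042 m³/s
Panel 5-6: Δb = 3.2 m, d̄ = (0.65+0.38)/2 = 0.515, v̄ = (0.64+0.42)/2 = 0.53 → q = 3.2×0.515×0.53 = 0.8734 m³/s
Panel 6-7: Δb = 2.8 m, d̄ = (0.38+0.00)/2 = 0.19, v̄ = (0.42+0.00)/2 = 0.21 → q = 2.8×0.19×0.21 = 0.1117 m³/s
Q = Σ q = 5.121 m³/s

5.12 m³/s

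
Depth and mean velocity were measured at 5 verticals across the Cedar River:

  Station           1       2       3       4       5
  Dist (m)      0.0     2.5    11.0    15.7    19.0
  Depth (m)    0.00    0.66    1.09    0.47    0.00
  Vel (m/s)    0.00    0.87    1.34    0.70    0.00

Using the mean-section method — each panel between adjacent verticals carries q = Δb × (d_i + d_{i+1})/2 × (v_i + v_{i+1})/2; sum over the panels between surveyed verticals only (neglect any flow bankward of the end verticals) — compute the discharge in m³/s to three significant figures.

12.6 m³/s

Panel 1-2: Δb = 2.5 m, d̄ = (0.00+0.66)/2 = 0.33, v̄ = (0.00+0.87)/2 = 0.435 → q = 2.5×0.33×0.435 = 0.3589 m³/s
Panel 2-3: Δb = 8.5 m, d̄ = (0.66+1.09)/2 = 0.875, v̄ = (0.87+1.34)/2 = 1.105 → q = 8.5×0.875×1.105 = 8.218 m³/s
Panel 3-4: Δb = 4.7 m, d̄ = (1.09+0.47)/2 = 0.78, v̄ = (1.34+0.70)/2 = 1.02 → q = 4.7×0.78×1.02 = 3.739 m³/s
Panel 4-5: Δb = 3.3 m, d̄ = (0.47+0.00)/2 = 0.235, v̄ = (0.70+0.00)/2 = 0.35 → q = 3.3×0.235×0.35 = 0.2714 m³/s
Q = Σ q = 12.59 m³/s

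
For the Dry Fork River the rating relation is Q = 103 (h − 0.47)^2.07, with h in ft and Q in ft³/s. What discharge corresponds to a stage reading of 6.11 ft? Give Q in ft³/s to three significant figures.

Q = 103 × (6.11 − 0.47)^2.07 = 103 × 5.64^2.07 = 3698 ft³/s

3700 ft³/s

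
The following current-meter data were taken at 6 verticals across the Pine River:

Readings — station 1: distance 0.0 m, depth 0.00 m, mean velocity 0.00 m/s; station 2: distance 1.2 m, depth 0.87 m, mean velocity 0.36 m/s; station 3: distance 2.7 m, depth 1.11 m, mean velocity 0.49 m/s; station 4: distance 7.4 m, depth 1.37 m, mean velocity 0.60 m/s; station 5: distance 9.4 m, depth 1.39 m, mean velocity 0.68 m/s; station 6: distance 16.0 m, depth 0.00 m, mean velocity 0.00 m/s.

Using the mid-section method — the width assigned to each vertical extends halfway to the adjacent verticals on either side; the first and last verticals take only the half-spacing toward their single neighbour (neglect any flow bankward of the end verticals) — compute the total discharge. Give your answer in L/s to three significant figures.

8930 L/s

w_2 = (2.7 − 0.0)/2 = 1.35 m; q_2 = 0.36 × 0.87 × 1.35 = 0.4228 m³/s
w_3 = (7.4 − 1.2)/2 = 3.1 m; q_3 = 0.49 × 1.11 × 3.1 = 1.686 m³/s
w_4 = (9.4 − 2.7)/2 = 3.35 m; q_4 = 0.60 × 1.37 × 3.35 = 2.754 m³/s
w_5 = (16.0 − 7.4)/2 = 4.3 m; q_5 = 0.68 × 1.39 × 4.3 = 4.064 m³/s
Stations 1, 6 contribute zero (depth or velocity is 0).
Q = Σ qᵢ = 8.927 m³/s
= 8.927 × 1000 = 8927 L/s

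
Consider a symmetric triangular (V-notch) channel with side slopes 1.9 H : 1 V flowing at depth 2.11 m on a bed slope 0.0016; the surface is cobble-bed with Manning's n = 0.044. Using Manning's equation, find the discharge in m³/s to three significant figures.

A = z·y² = 1.9×2.11² = 8.459 m²
P = 2y√(1+z²) = 2×2.11×√(1+1.9²) = 9.061 m
R = A/P = 8.459/9.061 = 0.9336 m
Q = (1/n)·A·R^(2/3)·S^(1/2) = (1/0.044) × 8.459 × 0.9336^(2/3) × 0.0016^(1/2) = 7.346 m³/s

7.35 m³/s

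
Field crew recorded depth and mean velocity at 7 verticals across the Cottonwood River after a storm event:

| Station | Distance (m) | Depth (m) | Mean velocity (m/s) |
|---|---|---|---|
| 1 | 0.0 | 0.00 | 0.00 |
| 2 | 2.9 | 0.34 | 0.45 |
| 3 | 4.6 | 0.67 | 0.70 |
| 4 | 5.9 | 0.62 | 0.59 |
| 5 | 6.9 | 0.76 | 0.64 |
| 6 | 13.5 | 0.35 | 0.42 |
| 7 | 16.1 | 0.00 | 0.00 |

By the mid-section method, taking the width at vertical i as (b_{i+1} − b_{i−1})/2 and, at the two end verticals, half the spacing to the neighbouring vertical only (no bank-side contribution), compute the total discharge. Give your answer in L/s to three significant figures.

w_2 = (4.6 − 0.0)/2 = 2.3 m; q_2 = 0.45 × 0.34 × 2.3 = 0.3519 m³/s
w_3 = (5.9 − 2.9)/2 = 1.5 m; q_3 = 0.70 × 0.67 × 1.5 = 0.7035 m³/s
w_4 = (6.9 − 4.6)/2 = 1.15 m; q_4 = 0.59 × 0.62 × 1.15 = 0.4207 m³/s
w_5 = (13.5 − 5.9)/2 = 3.8 m; q_5 = 0.64 × 0.76 × 3.8 = 1.848 m³/s
w_6 = (16.1 − 6.9)/2 = 4.6 m; q_6 = 0.42 × 0.35 × 4.6 = 0.6762 m³/s
Stations 1, 7 contribute zero (depth or velocity is 0).
Q = Σ qᵢ = 4.001 m³/s
= 4.001 × 1000 = 4001 L/s

4000 L/s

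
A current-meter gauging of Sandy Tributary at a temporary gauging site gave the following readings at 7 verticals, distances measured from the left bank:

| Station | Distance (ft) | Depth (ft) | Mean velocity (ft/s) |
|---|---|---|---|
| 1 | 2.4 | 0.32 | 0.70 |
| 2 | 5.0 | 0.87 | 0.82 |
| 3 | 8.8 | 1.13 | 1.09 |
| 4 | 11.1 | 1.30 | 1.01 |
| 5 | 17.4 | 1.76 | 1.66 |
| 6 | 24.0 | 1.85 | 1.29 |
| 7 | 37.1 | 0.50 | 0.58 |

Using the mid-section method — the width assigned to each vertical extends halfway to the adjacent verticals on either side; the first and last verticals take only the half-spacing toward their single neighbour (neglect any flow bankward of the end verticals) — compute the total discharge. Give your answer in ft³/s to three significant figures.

w_1 = (5.0 − 2.4)/2 = 1.3 ft; q_1 = 0.70 × 0.32 × 1.3 = 0.2912 ft³/s
w_2 = (8.8 − 2.4)/2 = 3.2 ft; q_2 = 0.82 × 0.87 × 3.2 = 2.283 ft³/s
w_3 = (11.1 − 5.0)/2 = 3.05 ft; q_3 = 1.09 × 1.13 × 3.05 = 3.757 ft³/s
w_4 = (17.4 − 8.8)/2 = 4.3 ft; q_4 = 1.01 × 1.30 × 4.3 = 5.646 ft³/s
w_5 = (24.0 − 11.1)/2 = 6.45 ft; q_5 = 1.66 × 1.76 × 6.45 = 18.84 ft³/s
w_6 = (37.1 − 17.4)/2 = 9.85 ft; q_6 = 1.29 × 1.85 × 9.85 = 23.51 ft³/s
w_7 = (37.1 − 24.0)/2 = 6.55 ft; q_7 = 0.58 × 0.50 × 6.55 = 1.900 ft³/s
Q = Σ qᵢ = 56.23 ft³/s

56.2 ft³/s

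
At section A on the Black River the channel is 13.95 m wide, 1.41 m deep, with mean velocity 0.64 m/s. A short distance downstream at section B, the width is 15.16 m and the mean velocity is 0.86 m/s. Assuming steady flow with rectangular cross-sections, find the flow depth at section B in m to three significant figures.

0.966 m

Q = A₁V₁ = (13.95×1.41) × 0.64 = 12.59 m³/s
d₂ = Q/(b₂ V₂) = 12.59/(15.16×0.86) = 0.9656 m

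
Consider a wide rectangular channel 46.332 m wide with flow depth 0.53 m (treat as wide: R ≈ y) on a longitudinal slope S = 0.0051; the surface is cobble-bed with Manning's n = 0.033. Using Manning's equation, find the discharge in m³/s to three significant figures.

34.8 m³/s

A = b·y = 46.332 × 0.53 = 24.56 m²
Wide channel: R ≈ y = 0.53 m
Q = (1/n)·A·R^(2/3)·S^(1/2) = (1/0.033) × 24.56 × 0.5300^(2/3) × 0.0051^(1/2) = 34.80 m³/s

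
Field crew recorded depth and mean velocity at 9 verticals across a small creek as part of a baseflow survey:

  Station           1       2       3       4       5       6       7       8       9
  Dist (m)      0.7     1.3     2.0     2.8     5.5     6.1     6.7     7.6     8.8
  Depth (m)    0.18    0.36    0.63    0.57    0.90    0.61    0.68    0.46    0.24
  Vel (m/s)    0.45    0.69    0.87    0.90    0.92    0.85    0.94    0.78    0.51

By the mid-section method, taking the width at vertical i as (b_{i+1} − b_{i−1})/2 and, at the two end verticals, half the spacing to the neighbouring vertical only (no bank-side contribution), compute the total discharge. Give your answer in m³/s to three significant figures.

w_1 = (1.3 − 0.7)/2 = 0.3 m; q_1 = 0.45 × 0.18 × 0.3 = 0.02430 m³/s
w_2 = (2.0 − 0.7)/2 = 0.65 m; q_2 = 0.69 × 0.36 × 0.65 = 0.1615 m³/s
w_3 = (2.8 − 1.3)/2 = 0.75 m; q_3 = 0.87 × 0.63 × 0.75 = 0.4111 m³/s
w_4 = (5.5 − 2.0)/2 = 1.75 m; q_4 = 0.90 × 0.57 × 1.75 = 0.8978 m³/s
w_5 = (6.1 − 2.8)/2 = 1.65 m; q_5 = 0.92 × 0.90 × 1.65 = 1.366 m³/s
w_6 = (6.7 − 5.5)/2 = 0.6 m; q_6 = 0.85 × 0.61 × 0.6 = 0.3111 m³/s
w_7 = (7.6 − 6.1)/2 = 0.75 m; q_7 = 0.94 × 0.68 × 0.75 = 0.4794 m³/s
w_8 = (8.8 − 6.7)/2 = 1.05 m; q_8 = 0.78 × 0.46 × 1.05 = 0.3767 m³/s
w_9 = (8.8 − 7.6)/2 = 0.6 m; q_9 = 0.51 × 0.24 × 0.6 = 0.07344 m³/s
Q = Σ qᵢ = 4.101 m³/s

4.10 m³/s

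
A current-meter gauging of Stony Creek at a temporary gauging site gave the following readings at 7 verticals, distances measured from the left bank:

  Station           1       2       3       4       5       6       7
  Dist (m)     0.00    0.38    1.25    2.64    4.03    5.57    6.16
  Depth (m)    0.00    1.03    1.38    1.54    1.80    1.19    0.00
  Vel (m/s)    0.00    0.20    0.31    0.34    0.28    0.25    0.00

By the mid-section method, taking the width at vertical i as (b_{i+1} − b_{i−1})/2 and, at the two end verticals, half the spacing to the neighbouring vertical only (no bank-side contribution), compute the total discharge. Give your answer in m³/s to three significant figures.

w_2 = (1.25 − 0.00)/2 = 0.625 m; q_2 = 0.20 × 1.03 × 0.625 = 0.1288 m³/s
w_3 = (2.64 − 0.38)/2 = 1.13 m; q_3 = 0.31 × 1.38 × 1.13 = 0.4834 m³/s
w_4 = (4.03 − 1.25)/2 = 1.39 m; q_4 = 0.34 × 1.54 × 1.39 = 0.7278 m³/s
w_5 = (5.57 − 2.64)/2 = 1.465 m; q_5 = 0.28 × 1.80 × 1.465 = 0.7384 m³/s
w_6 = (6.16 − 4.03)/2 = 1.065 m; q_6 = 0.25 × 1.19 × 1.065 = 0.3168 m³/s
Stations 1, 7 contribute zero (depth or velocity is 0).
Q = Σ qᵢ = 2.395 m³/s

2.40 m³/s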